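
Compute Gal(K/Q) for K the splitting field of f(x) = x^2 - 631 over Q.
Gal(K/Q) = Z/2Z (cyclic of order 2)

x^2 - 631 is irreducible over Q since 631 is not a rational square. The splitting field Q(sqrt(631)) has degree 2 over Q, and its unique nontrivial automorphism is sqrt(631) ↦ -sqrt(631). Hence Gal(Q(sqrt(631))/Q) = Z/2Z.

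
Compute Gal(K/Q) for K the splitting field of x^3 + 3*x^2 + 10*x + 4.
Gal(K/Q) = S_3 (symmetric group of order 6)

Compute the discriminant of x^3 + (3)*x^2 + (10)*x + (4): Δ = -1804. Since Δ is not a rational square, the Galois group is not contained in A_3; it must be the full S_3 (irreducibility of the cubic rules out anything smaller).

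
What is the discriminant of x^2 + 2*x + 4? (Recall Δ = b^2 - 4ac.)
Δ = -12

For a quadratic a x^2 + b x + c the discriminant is Δ = b^2 - 4ac = (2)^2 - 4*(1)*(4) = 4 - (16) = -12.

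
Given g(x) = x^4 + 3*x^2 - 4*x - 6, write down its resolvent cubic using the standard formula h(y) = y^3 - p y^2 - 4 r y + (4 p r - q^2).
h(y) = y^3 - 3*y^2 + 24*y - 88

Identify coefficients: p = 3, q = -4, r = -6.
Plug into h(y) = y^3 - p y^2 - 4 r y + (4 p r - q^2):
  h(y) = y^3 - (3) y^2 - 4*(-6) y + (4*(3)*(-6) - (-4)^2)
       = y^3 + (-3) y^2 + (24) y + (-88).
Simplifying: h(y) = y^3 - 3*y^2 + 24*y - 88.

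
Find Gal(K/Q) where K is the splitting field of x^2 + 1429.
Gal(K/Q) = Z/2Z (cyclic of order 2)

x^2 + 1429 is irreducible over Q since -1429 is not a rational square. The splitting field Q(sqrt(-1429)) has degree 2 over Q, and its unique nontrivial automorphism is sqrt(-1429) ↦ -sqrt(-1429). Hence Gal(Q(sqrt(-1429))/Q) = Z/2Z.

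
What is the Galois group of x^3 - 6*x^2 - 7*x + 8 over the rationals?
Gal(K/Q) = S_3 (symmetric group of order 6)

Compute the discriminant of x^3 + (-6)*x^2 + (-7)*x + (8): Δ = 14368. Since Δ is not a rational square, the Galois group is not contained in A_3; it must be the full S_3 (irreducibility of the cubic rules out anything smaller).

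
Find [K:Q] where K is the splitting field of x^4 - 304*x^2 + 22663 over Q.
[K:Q] = 4

f factors as (x^2 - 173)(x^2 - 131); the splitting field is K = Q(sqrt(173), sqrt(131)). Since 173, 131, and 22663 are all non-squares in Q, the three subfields Q(sqrt(173)), Q(sqrt(131)), Q(sqrt(22663)) are distinct degree-2 extensions, so [K:Q] = 4 (Klein four Galois group).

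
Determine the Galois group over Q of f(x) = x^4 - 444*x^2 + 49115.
Gal(K/Q) = V_4 (Klein four-group, Z/2Z × Z/2Z)

f factors as (x^2 - 209)(x^2 - 235), so the splitting field is K = Q(sqrt(209), sqrt(235)). The elements 209, 235, 49115 are all non-squares in Q, so sqrt(209) and sqrt(235) generate independent quadratic extensions. Thus [K:Q] = 4 and Gal(K/Q) is generated by the two order-2 automorphisms sqrt(209) ↦ -sqrt(209) and sqrt(235) ↦ -sqrt(235), giving V_4.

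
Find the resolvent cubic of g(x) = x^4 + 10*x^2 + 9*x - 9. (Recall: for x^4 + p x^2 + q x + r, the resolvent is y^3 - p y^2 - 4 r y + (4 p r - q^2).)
h(y) = y^3 - 10*y^2 + 36*y - 441

Identify coefficients: p = 10, q = 9, r = -9.
Plug into h(y) = y^3 - p y^2 - 4 r y + (4 p r - q^2):
  h(y) = y^3 - (10) y^2 - 4*(-9) y + (4*(10)*(-9) - (9)^2)
       = y^3 + (-10) y^2 + (36) y + (-441).
Simplifying: h(y) = y^3 - 10*y^2 + 36*y - 441.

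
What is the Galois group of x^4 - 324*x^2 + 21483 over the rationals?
Gal(K/Q) = V_4 (Klein four-group, Z/2Z × Z/2Z)

f factors as (x^2 - 93)(x^2 - 231), so the splitting field is K = Q(sqrt(93), sqrt(231)). The elements 93, 231, 21483 are all non-squares in Q, so sqrt(93) and sqrt(231) generate independent quadratic extensions. Thus [K:Q] = 4 and Gal(K/Q) is generated by the two order-2 automorphisms sqrt(93) ↦ -sqrt(93) and sqrt(231) ↦ -sqrt(231), giving V_4.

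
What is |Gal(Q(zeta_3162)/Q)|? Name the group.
|Gal(Q(zeta_3162)/Q)| = phi(3162) = 960; group ≅ (Z/3162Z)^* ≅ Z/2Z × Z/16Z × Z/30Z

The n-th cyclotomic polynomial Φ_3162(x) is the minimal polynomial of zeta_3162 over Q and has degree phi(3162) = 960. So Q(zeta_3162) is a degree-960 Galois extension with Galois group (Z/3162Z)^*. By CRT, (Z/3162Z)^* ≅ (Z/2Z)^* × (Z/3Z)^* × (Z/17Z)^* × (Z/31Z)^*. Each prime-power unit group is (Z/2Z)^* ≅ trivial group (order 1); (Z/3Z)^* ≅ Z/2Z; (Z/17Z)^* ≅ Z/16Z; (Z/31Z)^* ≅ Z/30Z. Hence Gal(Q(zeta_3162)/Q) ≅ Z/2Z × Z/16Z × Z/30Z.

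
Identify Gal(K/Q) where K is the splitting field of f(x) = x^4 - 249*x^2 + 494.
Gal(K/Q) = V_4 (Klein four-group, Z/2Z × Z/2Z)

f factors as (x^2 - 2)(x^2 - 247), so the splitting field is K = Q(sqrt(2), sqrt(247)). The elements 2, 247, 494 are all non-squares in Q, so sqrt(2) and sqrt(247) generate independent quadratic extensions. Thus [K:Q] = 4 and Gal(K/Q) is generated by the two order-2 automorphisms sqrt(2) ↦ -sqrt(2) and sqrt(247) ↦ -sqrt(247), giving V_4.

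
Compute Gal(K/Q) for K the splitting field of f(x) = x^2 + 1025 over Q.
Gal(K/Q) = Z/2Z (cyclic of order 2)

x^2 + 1025 is irreducible over Q since -1025 is not a rational square. The splitting field Q(sqrt(-1025)) has degree 2 over Q, and its unique nontrivial automorphism is sqrt(-1025) ↦ -sqrt(-1025). Hence Gal(Q(sqrt(-1025))/Q) = Z/2Z.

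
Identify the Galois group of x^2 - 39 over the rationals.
Gal(K/Q) = Z/2Z (cyclic of order 2)

x^2 - 39 is irreducible over Q since 39 is not a rational square. The splitting field Q(sqrt(39)) has degree 2 over Q, and its unique nontrivial automorphism is sqrt(39) ↦ -sqrt(39). Hence Gal(Q(sqrt(39))/Q) = Z/2Z.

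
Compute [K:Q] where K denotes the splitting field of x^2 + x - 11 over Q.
[K:Q] = 2

The discriminant of x^2 + (1)*x + (-11) is b^2 - 4c = 1 - (-44) = 45. Since 45 is not a perfect square in Q, the polynomial is irreducible over Q. Its two roots generate a degree-2 extension, so [K:Q] = 2.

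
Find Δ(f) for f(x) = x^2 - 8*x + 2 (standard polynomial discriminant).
Δ = 56

For a quadratic a x^2 + b x + c the discriminant is Δ = b^2 - 4ac = (-8)^2 - 4*(1)*(2) = 64 - (8) = 56.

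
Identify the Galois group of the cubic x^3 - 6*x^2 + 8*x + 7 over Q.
Gal(K/Q) = S_3 (symmetric group of order 6)

Compute the discriminant of x^3 + (-6)*x^2 + (8)*x + (7): Δ = -1067. Since Δ is not a rational square, the Galois group is not contained in A_3; it must be the full S_3 (irreducibility of the cubic rules out anything smaller).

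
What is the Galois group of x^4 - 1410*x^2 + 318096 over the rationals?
Gal(K/Q) = Z/2Z (cyclic of order 2)

f factors as (x^2 - 282)(x^2 - 1128), so the splitting field is K = Q(sqrt(282), sqrt(1128)). The squarefree part of 282 is 282 and the squarefree part of 1128 is also 282, so sqrt(282) and sqrt(1128) are both rational multiples of sqrt(282). Hence Q(sqrt(282)) = Q(sqrt(1128)) = Q(sqrt(282)), and the splitting field collapses to a single degree-2 extension with Galois group Z/2Z.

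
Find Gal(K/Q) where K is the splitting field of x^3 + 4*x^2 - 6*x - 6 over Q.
Gal(K/Q) = S_3 (symmetric group of order 6)

Compute the discriminant of x^3 + (4)*x^2 + (-6)*x + (-6): Δ = 4596. Since Δ is not a rational square, the Galois group is not contained in A_3; it must be the full S_3 (irreducibility of the cubic rules out anything smaller).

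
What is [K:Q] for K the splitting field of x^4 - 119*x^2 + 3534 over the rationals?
[K:Q] = 4

f factors as (x^2 - 57)(x^2 - 62); the splitting field is K = Q(sqrt(57), sqrt(62)). Since 57, 62, and 3534 are all non-squares in Q, the three subfields Q(sqrt(57)), Q(sqrt(62)), Q(sqrt(3534)) are distinct degree-2 extensions, so [K:Q] = 4 (Klein four Galois group).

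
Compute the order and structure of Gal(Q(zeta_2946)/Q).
|Gal(Q(zeta_2946)/Q)| = phi(2946) = 980; group ≅ (Z/2946Z)^* ≅ Z/2Z × Z/490Z

The n-th cyclotomic polynomial Φ_2946(x) is the minimal polynomial of zeta_2946 over Q and has degree phi(2946) = 980. So Q(zeta_2946) is a degree-980 Galois extension with Galois group (Z/2946Z)^*. By CRT, (Z/2946Z)^* ≅ (Z/2Z)^* × (Z/3Z)^* × (Z/491Z)^*. Each prime-power unit group is (Z/2Z)^* ≅ trivial group (order 1); (Z/3Z)^* ≅ Z/2Z; (Z/491Z)^* ≅ Z/490Z. Hence Gal(Q(zeta_2946)/Q) ≅ Z/2Z × Z/490Z.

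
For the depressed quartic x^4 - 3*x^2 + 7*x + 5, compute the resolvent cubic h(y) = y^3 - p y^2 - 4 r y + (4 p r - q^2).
h(y) = y^3 + 3*y^2 - 20*y - 109

Identify coefficients: p = -3, q = 7, r = 5.
Plug into h(y) = y^3 - p y^2 - 4 r y + (4 p r - q^2):
  h(y) = y^3 - (-3) y^2 - 4*(5) y + (4*(-3)*(5) - (7)^2)
       = y^3 + (3) y^2 + (-20) y + (-109).
Simplifying: h(y) = y^3 + 3*y^2 - 20*y - 109.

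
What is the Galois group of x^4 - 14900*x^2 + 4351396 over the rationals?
Gal(K/Q) = Z/2Z (cyclic of order 2)

f factors as (x^2 - 14602)(x^2 - 298), so the splitting field is K = Q(sqrt(14602), sqrt(298)). The squarefree part of 14602 is 298 and the squarefree part of 298 is also 298, so sqrt(14602) and sqrt(298) are both rational multiples of sqrt(298). Hence Q(sqrt(14602)) = Q(sqrt(298)) = Q(sqrt(298)), and the splitting field collapses to a single degree-2 extension with Galois group Z/2Z.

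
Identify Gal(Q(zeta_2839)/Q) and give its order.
|Gal(Q(zeta_2839)/Q)| = phi(2839) = 2656; group ≅ (Z/2839Z)^* ≅ Z/16Z × Z/166Z

The n-th cyclotomic polynomial Φ_2839(x) is the minimal polynomial of zeta_2839 over Q and has degree phi(2839) = 2656. So Q(zeta_2839) is a degree-2656 Galois extension with Galois group (Z/2839Z)^*. By CRT, (Z/2839Z)^* ≅ (Z/17Z)^* × (Z/167Z)^*. Each prime-power unit group is (Z/17Z)^* ≅ Z/16Z; (Z/167Z)^* ≅ Z/166Z. Hence Gal(Q(zeta_2839)/Q) ≅ Z/16Z × Z/166Z.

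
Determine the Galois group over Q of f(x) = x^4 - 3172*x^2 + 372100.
Gal(K/Q) = Z/2Z (cyclic of order 2)

f factors as (x^2 - 122)(x^2 - 3050), so the splitting field is K = Q(sqrt(122), sqrt(3050)). The squarefree part of 122 is 122 and the squarefree part of 3050 is also 122, so sqrt(122) and sqrt(3050) are both rational multiples of sqrt(122). Hence Q(sqrt(122)) = Q(sqrt(3050)) = Q(sqrt(122)), and the splitting field collapses to a single degree-2 extension with Galois group Z/2Z.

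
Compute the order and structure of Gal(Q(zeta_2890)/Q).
|Gal(Q(zeta_2890)/Q)| = phi(2890) = 1088; group ≅ (Z/2890Z)^* ≅ Z/4Z × Z/272Z

The n-th cyclotomic polynomial Φ_2890(x) is the minimal polynomial of zeta_2890 over Q and has degree phi(2890) = 1088. So Q(zeta_2890) is a degree-1088 Galois extension with Galois group (Z/2890Z)^*. By CRT, (Z/2890Z)^* ≅ (Z/2Z)^* × (Z/5Z)^* × (Z/289Z)^*. Each prime-power unit group is (Z/2Z)^* ≅ trivial group (order 1); (Z/5Z)^* ≅ Z/4Z; (Z/289Z)^* ≅ Z/272Z. Hence Gal(Q(zeta_2890)/Q) ≅ Z/4Z × Z/272Z.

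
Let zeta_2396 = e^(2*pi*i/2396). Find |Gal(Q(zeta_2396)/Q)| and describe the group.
|Gal(Q(zeta_2396)/Q)| = phi(2396) = 1196; group ≅ (Z/2396Z)^* ≅ Z/2Z × Z/598Z

The n-th cyclotomic polynomial Φ_2396(x) is the minimal polynomial of zeta_2396 over Q and has degree phi(2396) = 1196. So Q(zeta_2396) is a degree-1196 Galois extension with Galois group (Z/2396Z)^*. By CRT, (Z/2396Z)^* ≅ (Z/4Z)^* × (Z/599Z)^*. Each prime-power unit group is (Z/4Z)^* ≅ Z/2Z; (Z/599Z)^* ≅ Z/598Z. Hence Gal(Q(zeta_2396)/Q) ≅ Z/2Z × Z/598Z.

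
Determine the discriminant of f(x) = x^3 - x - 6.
Δ = -968

For a depressed cubic x^3 + p x + q the discriminant is Δ = -4 p^3 - 27 q^2 = -4*(-1)^3 - 27*(-6)^2 = 4 - 972 = -968.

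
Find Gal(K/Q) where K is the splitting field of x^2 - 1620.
Gal(K/Q) = Z/2Z (cyclic of order 2)

x^2 - 1620 is irreducible over Q since 1620 is not a rational square. The splitting field Q(sqrt(1620)) has degree 2 over Q, and its unique nontrivial automorphism is sqrt(1620) ↦ -sqrt(1620). Hence Gal(Q(sqrt(1620))/Q) = Z/2Z.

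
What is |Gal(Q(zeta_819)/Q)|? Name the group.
|Gal(Q(zeta_819)/Q)| = phi(819) = 432; group ≅ (Z/819Z)^* ≅ Z/6Z × Z/6Z × Z/12Z

The n-th cyclotomic polynomial Φ_819(x) is the minimal polynomial of zeta_819 over Q and has degree phi(819) = 432. So Q(zeta_819) is a degree-432 Galois extension with Galois group (Z/819Z)^*. By CRT, (Z/819Z)^* ≅ (Z/9Z)^* × (Z/7Z)^* × (Z/13Z)^*. Each prime-power unit group is (Z/9Z)^* ≅ Z/6Z; (Z/7Z)^* ≅ Z/6Z; (Z/13Z)^* ≅ Z/12Z. Hence Gal(Q(zeta_819)/Q) ≅ Z/6Z × Z/6Z × Z/12Z.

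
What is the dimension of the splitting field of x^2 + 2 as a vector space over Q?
[K:Q] = 2

The discriminant of x^2 + (0)*x + (2) is b^2 - 4c = 0 - (8) = -8. Since -8 is not a perfect square in Q, the polynomial is irreducible over Q. Its two roots generate a degree-2 extension, so [K:Q] = 2.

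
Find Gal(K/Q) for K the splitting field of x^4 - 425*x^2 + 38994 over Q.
Gal(K/Q) = V_4 (Klein four-group, Z/2Z × Z/2Z)

f factors as (x^2 - 134)(x^2 - 291), so the splitting field is K = Q(sqrt(134), sqrt(291)). The elements 134, 291, 38994 are all non-squares in Q, so sqrt(134) and sqrt(291) generate independent quadratic extensions. Thus [K:Q] = 4 and Gal(K/Q) is generated by the two order-2 automorphisms sqrt(134) ↦ -sqrt(134) and sqrt(291) ↦ -sqrt(291), giving V_4.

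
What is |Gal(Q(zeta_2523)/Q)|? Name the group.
|Gal(Q(zeta_2523)/Q)| = phi(2523) = 1624; group ≅ (Z/2523Z)^* ≅ Z/2Z × Z/812Z

The n-th cyclotomic polynomial Φ_2523(x) is the minimal polynomial of zeta_2523 over Q and has degree phi(2523) = 1624. So Q(zeta_2523) is a degree-1624 Galois extension with Galois group (Z/2523Z)^*. By CRT, (Z/2523Z)^* ≅ (Z/3Z)^* × (Z/841Z)^*. Each prime-power unit group is (Z/3Z)^* ≅ Z/2Z; (Z/841Z)^* ≅ Z/812Z. Hence Gal(Q(zeta_2523)/Q) ≅ Z/2Z × Z/812Z.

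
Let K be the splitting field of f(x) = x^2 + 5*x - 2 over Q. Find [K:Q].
[K:Q] = 2

The discriminant of x^2 + (5)*x + (-2) is b^2 - 4c = 25 - (-8) = 33. Since 33 is not a perfect square in Q, the polynomial is irreducible over Q. Its two roots generate a degree-2 extension, so [K:Q] = 2.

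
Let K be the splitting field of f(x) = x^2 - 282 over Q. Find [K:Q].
[K:Q] = 2

The polynomial x^2 - 282 is irreducible over Q since 282 is not a perfect square. Its splitting field is Q(sqrt(282)), which has degree 2 over Q.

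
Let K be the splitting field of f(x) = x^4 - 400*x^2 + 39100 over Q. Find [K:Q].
[K:Q] = 4

f factors as (x^2 - 230)(x^2 - 170); the splitting field is K = Q(sqrt(230), sqrt(170)). Since 230, 170, and 39100 are all non-squares in Q, the three subfields Q(sqrt(230)), Q(sqrt(170)), Q(sqrt(39100)) are distinct degree-2 extensions, so [K:Q] = 4 (Klein four Galois group).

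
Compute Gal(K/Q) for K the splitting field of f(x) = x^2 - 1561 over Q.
Gal(K/Q) = Z/2Z (cyclic of order 2)

x^2 - 1561 is irreducible over Q since 1561 is not a rational square. The splitting field Q(sqrt(1561)) has degree 2 over Q, and its unique nontrivial automorphism is sqrt(1561) ↦ -sqrt(1561). Hence Gal(Q(sqrt(1561))/Q) = Z/2Z.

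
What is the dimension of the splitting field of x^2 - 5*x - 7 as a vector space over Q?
[K:Q] = 2

The discriminant of x^2 + (-5)*x + (-7) is b^2 - 4c = 25 - (-28) = 53. Since 53 is not a perfect square in Q, the polynomial is irreducible over Q. Its two roots generate a degree-2 extension, so [K:Q] = 2.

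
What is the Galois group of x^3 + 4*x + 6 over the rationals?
Gal(K/Q) = S_3 (symmetric group of order 6)

Compute the discriminant of x^3 + (0)*x^2 + (4)*x + (6): Δ = -1228. Since Δ is not a rational square, the Galois group is not contained in A_3; it must be the full S_3 (irreducibility of the cubic rules out anything smaller).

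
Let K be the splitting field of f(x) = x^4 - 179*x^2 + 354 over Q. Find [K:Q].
[K:Q] = 4

f factors as (x^2 - 177)(x^2 - 2); the splitting field is K = Q(sqrt(177), sqrt(2)). Since 177, 2, and 354 are all non-squares in Q, the three subfields Q(sqrt(177)), Q(sqrt(2)), Q(sqrt(354)) are distinct degree-2 extensions, so [K:Q] = 4 (Klein four Galois group).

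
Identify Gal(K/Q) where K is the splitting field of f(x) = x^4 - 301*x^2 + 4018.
Gal(K/Q) = V_4 (Klein four-group, Z/2Z × Z/2Z)

f factors as (x^2 - 287)(x^2 - 14), so the splitting field is K = Q(sqrt(287), sqrt(14)). The elements 287, 14, 4018 are all non-squares in Q, so sqrt(287) and sqrt(14) generate independent quadratic extensions. Thus [K:Q] = 4 and Gal(K/Q) is generated by the two order-2 automorphisms sqrt(287) ↦ -sqrt(287) and sqrt(14) ↦ -sqrt(14), giving V_4.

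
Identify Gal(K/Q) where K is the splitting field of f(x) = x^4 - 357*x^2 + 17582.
Gal(K/Q) = V_4 (Klein four-group, Z/2Z × Z/2Z)

f factors as (x^2 - 59)(x^2 - 298), so the splitting field is K = Q(sqrt(59), sqrt(298)). The elements 59, 298, 17582 are all non-squares in Q, so sqrt(59) and sqrt(298) generate independent quadratic extensions. Thus [K:Q] = 4 and Gal(K/Q) is generated by the two order-2 automorphisms sqrt(59) ↦ -sqrt(59) and sqrt(298) ↦ -sqrt(298), giving V_4.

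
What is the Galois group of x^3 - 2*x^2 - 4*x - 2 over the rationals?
Gal(K/Q) = S_3 (symmetric group of order 6)

Compute the discriminant of x^3 + (-2)*x^2 + (-4)*x + (-2): Δ = -140. Since Δ is not a rational square, the Galois group is not contained in A_3; it must be the full S_3 (irreducibility of the cubic rules out anything smaller).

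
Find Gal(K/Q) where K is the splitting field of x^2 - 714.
Gal(K/Q) = Z/2Z (cyclic of order 2)

x^2 - 714 is irreducible over Q since 714 is not a rational square. The splitting field Q(sqrt(714)) has degree 2 over Q, and its unique nontrivial automorphism is sqrt(714) ↦ -sqrt(714). Hence Gal(Q(sqrt(714))/Q) = Z/2Z.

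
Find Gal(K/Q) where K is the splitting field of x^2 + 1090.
Gal(K/Q) = Z/2Z (cyclic of order 2)

x^2 + 1090 is irreducible over Q since -1090 is not a rational square. The splitting field Q(sqrt(-1090)) has degree 2 over Q, and its unique nontrivial automorphism is sqrt(-1090) ↦ -sqrt(-1090). Hence Gal(Q(sqrt(-1090))/Q) = Z/2Z.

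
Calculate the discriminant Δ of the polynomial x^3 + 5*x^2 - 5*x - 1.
Δ = 2048

For x^3 + a x^2 + b x + c the discriminant is Δ = 18 a b c - 4 a^3 c + a^2 b^2 - 4 b^3 - 27 c^2.
Plug a = 5, b = -5, c = -1:
  18*(5)*(-5)*(-1) - 4*(5)^3*(-1) + (5)^2*(-5)^2 - 4*(-5)^3 - 27*(-1)^2
  = 450 + (500) + 625 + (500) + (-27)
  = 2048.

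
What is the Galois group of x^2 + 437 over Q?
Gal(K/Q) = Z/2Z (cyclic of order 2)

x^2 + 437 is irreducible over Q since -437 is not a rational square. The splitting field Q(sqrt(-437)) has degree 2 over Q, and its unique nontrivial automorphism is sqrt(-437) ↦ -sqrt(-437). Hence Gal(Q(sqrt(-437))/Q) = Z/2Z.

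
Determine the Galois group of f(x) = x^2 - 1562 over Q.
Gal(K/Q) = Z/2Z (cyclic of order 2)

x^2 - 1562 is irreducible over Q since 1562 is not a rational square. The splitting field Q(sqrt(1562)) has degree 2 over Q, and its unique nontrivial automorphism is sqrt(1562) ↦ -sqrt(1562). Hence Gal(Q(sqrt(1562))/Q) = Z/2Z.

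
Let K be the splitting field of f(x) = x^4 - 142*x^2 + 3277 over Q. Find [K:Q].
[K:Q] = 4

f factors as (x^2 - 29)(x^2 - 113); the splitting field is K = Q(sqrt(29), sqrt(113)). Since 29, 113, and 3277 are all non-squares in Q, the three subfields Q(sqrt(29)), Q(sqrt(113)), Q(sqrt(3277)) are distinct degree-2 extensions, so [K:Q] = 4 (Klein four Galois group).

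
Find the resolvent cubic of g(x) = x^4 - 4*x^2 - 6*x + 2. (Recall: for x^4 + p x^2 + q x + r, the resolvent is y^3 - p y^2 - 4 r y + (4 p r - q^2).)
h(y) = y^3 + 4*y^2 - 8*y - 68

Identify coefficients: p = -4, q = -6, r = 2.
Plug into h(y) = y^3 - p y^2 - 4 r y + (4 p r - q^2):
  h(y) = y^3 - (-4) y^2 - 4*(2) y + (4*(-4)*(2) - (-6)^2)
       = y^3 + (4) y^2 + (-8) y + (-68).
Simplifying: h(y) = y^3 + 4*y^2 - 8*y - 68.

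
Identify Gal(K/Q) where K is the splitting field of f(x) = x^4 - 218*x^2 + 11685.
Gal(K/Q) = V_4 (Klein four-group, Z/2Z × Z/2Z)

f factors as (x^2 - 123)(x^2 - 95), so the splitting field is K = Q(sqrt(123), sqrt(95)). The elements 123, 95, 11685 are all non-squares in Q, so sqrt(123) and sqrt(95) generate independent quadratic extensions. Thus [K:Q] = 4 and Gal(K/Q) is generated by the two order-2 automorphisms sqrt(123) ↦ -sqrt(123) and sqrt(95) ↦ -sqrt(95), giving V_4.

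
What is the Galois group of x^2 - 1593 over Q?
Gal(K/Q) = Z/2Z (cyclic of order 2)

x^2 - 1593 is irreducible over Q since 1593 is not a rational square. The splitting field Q(sqrt(1593)) has degree 2 over Q, and its unique nontrivial automorphism is sqrt(1593) ↦ -sqrt(1593). Hence Gal(Q(sqrt(1593))/Q) = Z/2Z.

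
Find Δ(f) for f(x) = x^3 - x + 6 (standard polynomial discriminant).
Δ = -968

For a depressed cubic x^3 + p x + q the discriminant is Δ = -4 p^3 - 27 q^2 = -4*(-1)^3 - 27*(6)^2 = 4 - 972 = -968.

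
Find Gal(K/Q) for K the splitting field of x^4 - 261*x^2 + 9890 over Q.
Gal(K/Q) = V_4 (Klein four-group, Z/2Z × Z/2Z)

f factors as (x^2 - 215)(x^2 - 46), so the splitting field is K = Q(sqrt(215), sqrt(46)). The elements 215, 46, 9890 are all non-squares in Q, so sqrt(215) and sqrt(46) generate independent quadratic extensions. Thus [K:Q] = 4 and Gal(K/Q) is generated by the two order-2 automorphisms sqrt(215) ↦ -sqrt(215) and sqrt(46) ↦ -sqrt(46), giving V_4.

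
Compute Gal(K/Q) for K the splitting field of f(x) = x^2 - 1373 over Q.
Gal(K/Q) = Z/2Z (cyclic of order 2)

x^2 - 1373 is irreducible over Q since 1373 is not a rational square. The splitting field Q(sqrt(1373)) has degree 2 over Q, and its unique nontrivial automorphism is sqrt(1373) ↦ -sqrt(1373). Hence Gal(Q(sqrt(1373))/Q) = Z/2Z.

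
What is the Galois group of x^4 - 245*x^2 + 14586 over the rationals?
Gal(K/Q) = V_4 (Klein four-group, Z/2Z × Z/2Z)

f factors as (x^2 - 102)(x^2 - 143), so the splitting field is K = Q(sqrt(102), sqrt(143)). The elements 102, 143, 14586 are all non-squares in Q, so sqrt(102) and sqrt(143) generate independent quadratic extensions. Thus [K:Q] = 4 and Gal(K/Q) is generated by the two order-2 automorphisms sqrt(102) ↦ -sqrt(102) and sqrt(143) ↦ -sqrt(143), giving V_4.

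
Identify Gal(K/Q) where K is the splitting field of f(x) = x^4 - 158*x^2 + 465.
Gal(K/Q) = V_4 (Klein four-group, Z/2Z × Z/2Z)

f factors as (x^2 - 3)(x^2 - 155), so the splitting field is K = Q(sqrt(3), sqrt(155)). The elements 3, 155, 465 are all non-squares in Q, so sqrt(3) and sqrt(155) generate independent quadratic extensions. Thus [K:Q] = 4 and Gal(K/Q) is generated by the two order-2 automorphisms sqrt(3) ↦ -sqrt(3) and sqrt(155) ↦ -sqrt(155), giving V_4.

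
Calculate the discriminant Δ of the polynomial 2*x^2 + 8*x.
Δ = 64

For a quadratic a x^2 + b x + c the discriminant is Δ = b^2 - 4ac = (8)^2 - 4*(2)*(0) = 64 - (0) = 64.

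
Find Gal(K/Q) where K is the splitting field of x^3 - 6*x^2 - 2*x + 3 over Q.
Gal(K/Q) = S_3 (symmetric group of order 6)

Compute the discriminant of x^3 + (-6)*x^2 + (-2)*x + (3): Δ = 3173. Since Δ is not a rational square, the Galois group is not contained in A_3; it must be the full S_3 (irreducibility of the cubic rules out anything smaller).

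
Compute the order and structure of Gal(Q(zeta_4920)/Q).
|Gal(Q(zeta_4920)/Q)| = phi(4920) = 1280; group ≅ (Z/4920Z)^* ≅ Z/2Z × Z/2Z × Z/2Z × Z/4Z × Z/40Z

The n-th cyclotomic polynomial Φ_4920(x) is the minimal polynomial of zeta_4920 over Q and has degree phi(4920) = 1280. So Q(zeta_4920) is a degree-1280 Galois extension with Galois group (Z/4920Z)^*. By CRT, (Z/4920Z)^* ≅ (Z/8Z)^* × (Z/3Z)^* × (Z/5Z)^* × (Z/41Z)^*. Each prime-power unit group is (Z/8Z)^* ≅ Z/2Z × Z/2Z; (Z/3Z)^* ≅ Z/2Z; (Z/5Z)^* ≅ Z/4Z; (Z/41Z)^* ≅ Z/40Z. Hence Gal(Q(zeta_4920)/Q) ≅ Z/2Z × Z/2Z × Z/2Z × Z/4Z × Z/40Z.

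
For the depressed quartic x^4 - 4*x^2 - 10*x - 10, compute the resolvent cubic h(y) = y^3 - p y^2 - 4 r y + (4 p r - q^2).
h(y) = y^3 + 4*y^2 + 40*y + 60

Identify coefficients: p = -4, q = -10, r = -10.
Plug into h(y) = y^3 - p y^2 - 4 r y + (4 p r - q^2):
  h(y) = y^3 - (-4) y^2 - 4*(-10) y + (4*(-4)*(-10) - (-10)^2)
       = y^3 + (4) y^2 + (40) y + (60).
Simplifying: h(y) = y^3 + 4*y^2 + 40*y + 60.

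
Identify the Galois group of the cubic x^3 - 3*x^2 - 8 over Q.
Gal(K/Q) = S_3 (symmetric group of order 6)

Compute the discriminant of x^3 + (-3)*x^2 + (0)*x + (-8): Δ = -2592. Since Δ is not a rational square, the Galois group is not contained in A_3; it must be the full S_3 (irreducibility of the cubic rules out anything smaller).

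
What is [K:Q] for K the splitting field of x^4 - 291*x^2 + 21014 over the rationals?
[K:Q] = 4

f factors as (x^2 - 158)(x^2 - 133); the splitting field is K = Q(sqrt(158), sqrt(133)). Since 158, 133, and 21014 are all non-squares in Q, the three subfields Q(sqrt(158)), Q(sqrt(133)), Q(sqrt(21014)) are distinct degree-2 extensions, so [K:Q] = 4 (Klein four Galois group).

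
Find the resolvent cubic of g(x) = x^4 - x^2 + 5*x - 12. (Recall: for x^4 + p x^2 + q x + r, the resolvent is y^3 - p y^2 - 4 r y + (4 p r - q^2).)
h(y) = y^3 + y^2 + 48*y + 23

Identify coefficients: p = -1, q = 5, r = -12.
Plug into h(y) = y^3 - p y^2 - 4 r y + (4 p r - q^2):
  h(y) = y^3 - (-1) y^2 - 4*(-12) y + (4*(-1)*(-12) - (5)^2)
       = y^3 + (1) y^2 + (48) y + (23).
Simplifying: h(y) = y^3 + y^2 + 48*y + 23.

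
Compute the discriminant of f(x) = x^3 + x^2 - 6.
Δ = -948

For x^3 + a x^2 + b x + c the discriminant is Δ = 18 a b c - 4 a^3 c + a^2 b^2 - 4 b^3 - 27 c^2.
Plug a = 1, b = 0, c = -6:
  18*(1)*(0)*(-6) - 4*(1)^3*(-6) + (1)^2*(0)^2 - 4*(0)^3 - 27*(-6)^2
  = 0 + (24) + 0 + (0) + (-972)
  = -948.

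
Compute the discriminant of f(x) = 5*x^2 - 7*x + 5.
Δ = -51

For a quadratic a x^2 + b x + c the discriminant is Δ = b^2 - 4ac = (-7)^2 - 4*(5)*(5) = 49 - (100) = -51.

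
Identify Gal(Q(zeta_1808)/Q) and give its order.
|Gal(Q(zeta_1808)/Q)| = phi(1808) = 896; group ≅ (Z/1808Z)^* ≅ Z/2Z × Z/4Z × Z/112Z

The n-th cyclotomic polynomial Φ_1808(x) is the minimal polynomial of zeta_1808 over Q and has degree phi(1808) = 896. So Q(zeta_1808) is a degree-896 Galois extension with Galois group (Z/1808Z)^*. By CRT, (Z/1808Z)^* ≅ (Z/16Z)^* × (Z/113Z)^*. Each prime-power unit group is (Z/16Z)^* ≅ Z/2Z × Z/4Z; (Z/113Z)^* ≅ Z/112Z. Hence Gal(Q(zeta_1808)/Q) ≅ Z/2Z × Z/4Z × Z/112Z.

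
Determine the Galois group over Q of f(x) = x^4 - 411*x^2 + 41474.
Gal(K/Q) = V_4 (Klein four-group, Z/2Z × Z/2Z)

f factors as (x^2 - 178)(x^2 - 233), so the splitting field is K = Q(sqrt(178), sqrt(233)). The elements 178, 233, 41474 are all non-squares in Q, so sqrt(178) and sqrt(233) generate independent quadratic extensions. Thus [K:Q] = 4 and Gal(K/Q) is generated by the two order-2 automorphisms sqrt(178) ↦ -sqrt(178) and sqrt(233) ↦ -sqrt(233), giving V_4.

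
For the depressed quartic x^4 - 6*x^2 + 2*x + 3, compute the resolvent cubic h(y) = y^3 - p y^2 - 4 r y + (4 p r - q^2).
h(y) = y^3 + 6*y^2 - 12*y - 76

Identify coefficients: p = -6, q = 2, r = 3.
Plug into h(y) = y^3 - p y^2 - 4 r y + (4 p r - q^2):
  h(y) = y^3 - (-6) y^2 - 4*(3) y + (4*(-6)*(3) - (2)^2)
       = y^3 + (6) y^2 + (-12) y + (-76).
Simplifying: h(y) = y^3 + 6*y^2 - 12*y - 76.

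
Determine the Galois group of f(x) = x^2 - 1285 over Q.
Gal(K/Q) = Z/2Z (cyclic of order 2)

x^2 - 1285 is irreducible over Q since 1285 is not a rational square. The splitting field Q(sqrt(1285)) has degree 2 over Q, and its unique nontrivial automorphism is sqrt(1285) ↦ -sqrt(1285). Hence Gal(Q(sqrt(1285))/Q) = Z/2Z.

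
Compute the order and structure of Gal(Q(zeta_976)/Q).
|Gal(Q(zeta_976)/Q)| = phi(976) = 480; group ≅ (Z/976Z)^* ≅ Z/2Z × Z/4Z × Z/60Z

The n-th cyclotomic polynomial Φ_976(x) is the minimal polynomial of zeta_976 over Q and has degree phi(976) = 480. So Q(zeta_976) is a degree-480 Galois extension with Galois group (Z/976Z)^*. By CRT, (Z/976Z)^* ≅ (Z/16Z)^* × (Z/61Z)^*. Each prime-power unit group is (Z/16Z)^* ≅ Z/2Z × Z/4Z; (Z/61Z)^* ≅ Z/60Z. Hence Gal(Q(zeta_976)/Q) ≅ Z/2Z × Z/4Z × Z/60Z.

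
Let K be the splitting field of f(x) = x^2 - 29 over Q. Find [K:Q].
[K:Q] = 2

The polynomial x^2 - 29 is irreducible over Q since 29 is not a perfect square. Its splitting field is Q(sqrt(29)), which has degree 2 over Q.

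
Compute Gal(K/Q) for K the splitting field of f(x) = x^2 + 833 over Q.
Gal(K/Q) = Z/2Z (cyclic of order 2)

x^2 + 833 is irreducible over Q since -833 is not a rational square. The splitting field Q(sqrt(-833)) has degree 2 over Q, and its unique nontrivial automorphism is sqrt(-833) ↦ -sqrt(-833). Hence Gal(Q(sqrt(-833))/Q) = Z/2Z.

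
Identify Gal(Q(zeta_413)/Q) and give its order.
|Gal(Q(zeta_413)/Q)| = phi(413) = 348; group ≅ (Z/413Z)^* ≅ Z/6Z × Z/58Z

The n-th cyclotomic polynomial Φ_413(x) is the minimal polynomial of zeta_413 over Q and has degree phi(413) = 348. So Q(zeta_413) is a degree-348 Galois extension with Galois group (Z/413Z)^*. By CRT, (Z/413Z)^* ≅ (Z/7Z)^* × (Z/59Z)^*. Each prime-power unit group is (Z/7Z)^* ≅ Z/6Z; (Z/59Z)^* ≅ Z/58Z. Hence Gal(Q(zeta_413)/Q) ≅ Z/6Z × Z/58Z.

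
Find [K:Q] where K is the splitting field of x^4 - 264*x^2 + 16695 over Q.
[K:Q] = 4

f factors as (x^2 - 159)(x^2 - 105); the splitting field is K = Q(sqrt(159), sqrt(105)). Since 159, 105, and 16695 are all non-squares in Q, the three subfields Q(sqrt(159)), Q(sqrt(105)), Q(sqrt(16695)) are distinct degree-2 extensions, so [K:Q] = 4 (Klein four Galois group).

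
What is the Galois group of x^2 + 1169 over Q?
Gal(K/Q) = Z/2Z (cyclic of order 2)

x^2 + 1169 is irreducible over Q since -1169 is not a rational square. The splitting field Q(sqrt(-1169)) has degree 2 over Q, and its unique nontrivial automorphism is sqrt(-1169) ↦ -sqrt(-1169). Hence Gal(Q(sqrt(-1169))/Q) = Z/2Z.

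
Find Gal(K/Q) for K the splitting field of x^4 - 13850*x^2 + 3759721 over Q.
Gal(K/Q) = Z/2Z (cyclic of order 2)

f factors as (x^2 - 277)(x^2 - 13573), so the splitting field is K = Q(sqrt(277), sqrt(13573)). The squarefree part of 277 is 277 and the squarefree part of 13573 is also 277, so sqrt(277) and sqrt(13573) are both rational multiples of sqrt(277). Hence Q(sqrt(277)) = Q(sqrt(13573)) = Q(sqrt(277)), and the splitting field collapses to a single degree-2 extension with Galois group Z/2Z.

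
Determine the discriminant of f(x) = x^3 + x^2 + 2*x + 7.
Δ = -1127

For x^3 + a x^2 + b x + c the discriminant is Δ = 18 a b c - 4 a^3 c + a^2 b^2 - 4 b^3 - 27 c^2.
Plug a = 1, b = 2, c = 7:
  18*(1)*(2)*(7) - 4*(1)^3*(7) + (1)^2*(2)^2 - 4*(2)^3 - 27*(7)^2
  = 252 + (-28) + 4 + (-32) + (-1323)
  = -1127.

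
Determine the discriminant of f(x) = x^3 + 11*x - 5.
Δ = -5999

For a depressed cubic x^3 + p x + q the discriminant is Δ = -4 p^3 - 27 q^2 = -4*(11)^3 - 27*(-5)^2 = -5324 - 675 = -5999.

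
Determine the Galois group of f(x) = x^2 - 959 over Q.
Gal(K/Q) = Z/2Z (cyclic of order 2)

x^2 - 959 is irreducible over Q since 959 is not a rational square. The splitting field Q(sqrt(959)) has degree 2 over Q, and its unique nontrivial automorphism is sqrt(959) ↦ -sqrt(959). Hence Gal(Q(sqrt(959))/Q) = Z/2Z.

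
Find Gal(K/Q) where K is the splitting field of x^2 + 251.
Gal(K/Q) = Z/2Z (cyclic of order 2)

x^2 + 251 is irreducible over Q since -251 is not a rational square. The splitting field Q(sqrt(-251)) has degree 2 over Q, and its unique nontrivial automorphism is sqrt(-251) ↦ -sqrt(-251). Hence Gal(Q(sqrt(-251))/Q) = Z/2Z.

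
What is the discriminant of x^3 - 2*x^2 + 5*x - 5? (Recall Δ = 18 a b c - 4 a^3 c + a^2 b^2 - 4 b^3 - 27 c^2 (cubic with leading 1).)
Δ = -335

For x^3 + a x^2 + b x + c the discriminant is Δ = 18 a b c - 4 a^3 c + a^2 b^2 - 4 b^3 - 27 c^2.
Plug a = -2, b = 5, c = -5:
  18*(-2)*(5)*(-5) - 4*(-2)^3*(-5) + (-2)^2*(5)^2 - 4*(5)^3 - 27*(-5)^2
  = 900 + (-160) + 100 + (-500) + (-675)
  = -335.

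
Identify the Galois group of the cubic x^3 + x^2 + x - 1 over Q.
Gal(K/Q) = S_3 (symmetric group of order 6)

Compute the discriminant of x^3 + (1)*x^2 + (1)*x + (-1): Δ = -44. Since Δ is not a rational square, the Galois group is not contained in A_3; it must be the full S_3 (irreducibility of the cubic rules out anything smaller).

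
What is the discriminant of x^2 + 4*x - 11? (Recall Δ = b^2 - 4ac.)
Δ = 60

For a quadratic a x^2 + b x + c the discriminant is Δ = b^2 - 4ac = (4)^2 - 4*(1)*(-11) = 16 - (-44) = 60.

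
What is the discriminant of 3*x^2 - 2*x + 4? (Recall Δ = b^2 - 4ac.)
Δ = -44

For a quadratic a x^2 + b x + c the discriminant is Δ = b^2 - 4ac = (-2)^2 - 4*(3)*(4) = 4 - (48) = -44.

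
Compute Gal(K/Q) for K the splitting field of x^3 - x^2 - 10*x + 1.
Gal(K/Q) = S_3 (symmetric group of order 6)

Compute the discriminant of x^3 + (-1)*x^2 + (-10)*x + (1): Δ = 4257. Since Δ is not a rational square, the Galois group is not contained in A_3; it must be the full S_3 (irreducibility of the cubic rules out anything smaller).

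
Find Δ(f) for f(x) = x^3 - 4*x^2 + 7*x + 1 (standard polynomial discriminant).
Δ = -863

For x^3 + a x^2 + b x + c the discriminant is Δ = 18 a b c - 4 a^3 c + a^2 b^2 - 4 b^3 - 27 c^2.
Plug a = -4, b = 7, c = 1:
  18*(-4)*(7)*(1) - 4*(-4)^3*(1) + (-4)^2*(7)^2 - 4*(7)^3 - 27*(1)^2
  = -504 + (256) + 784 + (-1372) + (-27)
  = -863.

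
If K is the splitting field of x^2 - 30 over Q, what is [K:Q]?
[K:Q] = 2

The polynomial x^2 - 30 is irreducible over Q since 30 is not a perfect square. Its splitting field is Q(sqrt(30)), which has degree 2 over Q.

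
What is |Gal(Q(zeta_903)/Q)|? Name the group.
|Gal(Q(zeta_903)/Q)| = phi(903) = 504; group ≅ (Z/903Z)^* ≅ Z/2Z × Z/6Z × Z/42Z

The n-th cyclotomic polynomial Φ_903(x) is the minimal polynomial of zeta_903 over Q and has degree phi(903) = 504. So Q(zeta_903) is a degree-504 Galois extension with Galois group (Z/903Z)^*. By CRT, (Z/903Z)^* ≅ (Z/3Z)^* × (Z/7Z)^* × (Z/43Z)^*. Each prime-power unit group is (Z/3Z)^* ≅ Z/2Z; (Z/7Z)^* ≅ Z/6Z; (Z/43Z)^* ≅ Z/42Z. Hence Gal(Q(zeta_903)/Q) ≅ Z/2Z × Z/6Z × Z/42Z.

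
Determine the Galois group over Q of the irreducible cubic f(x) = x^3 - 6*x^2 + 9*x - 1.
Gal(K/Q) = A_3 (cyclic of order 3)

Compute the discriminant of x^3 + (-6)*x^2 + (9)*x + (-1): Δ = 81. Since Δ is a perfect square (Δ = 9^2), the Galois group is contained in A_3. Irreducibility forces the group to be transitive on three roots, so Gal = A_3.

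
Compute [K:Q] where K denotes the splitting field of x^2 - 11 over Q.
[K:Q] = 2

The discriminant of x^2 + (0)*x + (-11) is b^2 - 4c = 0 - (-44) = 44. Since 44 is not a perfect square in Q, the polynomial is irreducible over Q. Its two roots generate a degree-2 extension, so [K:Q] = 2.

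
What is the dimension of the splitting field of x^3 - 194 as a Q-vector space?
[K:Q] = 6

x^3 - 194 has one real root r = 194^(1/3) and two complex roots r*zeta_3, r*zeta_3^2 where zeta_3 = e^(2*pi*i/3). The splitting field is Q(r, zeta_3). [Q(r):Q] = 3 and [Q(zeta_3):Q] = 2 with gcd = 1, so [Q(r, zeta_3):Q] = 3 * 2 = 6.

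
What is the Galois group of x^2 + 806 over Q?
Gal(K/Q) = Z/2Z (cyclic of order 2)

x^2 + 806 is irreducible over Q since -806 is not a rational square. The splitting field Q(sqrt(-806)) has degree 2 over Q, and its unique nontrivial automorphism is sqrt(-806) ↦ -sqrt(-806). Hence Gal(Q(sqrt(-806))/Q) = Z/2Z.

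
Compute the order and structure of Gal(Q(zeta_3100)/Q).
|Gal(Q(zeta_3100)/Q)| = phi(3100) = 1200; group ≅ (Z/3100Z)^* ≅ Z/2Z × Z/20Z × Z/30Z

The n-th cyclotomic polynomial Φ_3100(x) is the minimal polynomial of zeta_3100 over Q and has degree phi(3100) = 1200. So Q(zeta_3100) is a degree-1200 Galois extension with Galois group (Z/3100Z)^*. By CRT, (Z/3100Z)^* ≅ (Z/4Z)^* × (Z/25Z)^* × (Z/31Z)^*. Each prime-power unit group is (Z/4Z)^* ≅ Z/2Z; (Z/25Z)^* ≅ Z/20Z; (Z/31Z)^* ≅ Z/30Z. Hence Gal(Q(zeta_3100)/Q) ≅ Z/2Z × Z/20Z × Z/30Z.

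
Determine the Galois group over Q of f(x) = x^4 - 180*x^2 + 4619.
Gal(K/Q) = V_4 (Klein four-group, Z/2Z × Z/2Z)

f factors as (x^2 - 31)(x^2 - 149), so the splitting field is K = Q(sqrt(31), sqrt(149)). The elements 31, 149, 4619 are all non-squares in Q, so sqrt(31) and sqrt(149) generate independent quadratic extensions. Thus [K:Q] = 4 and Gal(K/Q) is generated by the two order-2 automorphisms sqrt(31) ↦ -sqrt(31) and sqrt(149) ↦ -sqrt(149), giving V_4.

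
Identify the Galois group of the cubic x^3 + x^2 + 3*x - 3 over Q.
Gal(K/Q) = S_3 (symmetric group of order 6)

Compute the discriminant of x^3 + (1)*x^2 + (3)*x + (-3): Δ = -492. Since Δ is not a rational square, the Galois group is not contained in A_3; it must be the full S_3 (irreducibility of the cubic rules out anything smaller).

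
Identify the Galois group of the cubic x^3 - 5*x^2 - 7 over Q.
Gal(K/Q) = S_3 (symmetric group of order 6)

Compute the discriminant of x^3 + (-5)*x^2 + (0)*x + (-7): Δ = -4823. Since Δ is not a rational square, the Galois group is not contained in A_3; it must be the full S_3 (irreducibility of the cubic rules out anything smaller).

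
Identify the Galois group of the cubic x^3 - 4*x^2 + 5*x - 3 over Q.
Gal(K/Q) = S_3 (symmetric group of order 6)

Compute the discriminant of x^3 + (-4)*x^2 + (5)*x + (-3): Δ = -31. Since Δ is not a rational square, the Galois group is not contained in A_3; it must be the full S_3 (irreducibility of the cubic rules out anything smaller).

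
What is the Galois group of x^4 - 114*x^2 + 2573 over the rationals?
Gal(K/Q) = V_4 (Klein four-group, Z/2Z × Z/2Z)

f factors as (x^2 - 31)(x^2 - 83), so the splitting field is K = Q(sqrt(31), sqrt(83)). The elements 31, 83, 2573 are all non-squares in Q, so sqrt(31) and sqrt(83) generate independent quadratic extensions. Thus [K:Q] = 4 and Gal(K/Q) is generated by the two order-2 automorphisms sqrt(31) ↦ -sqrt(31) and sqrt(83) ↦ -sqrt(83), giving V_4.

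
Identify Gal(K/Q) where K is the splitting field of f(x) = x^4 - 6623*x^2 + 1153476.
Gal(K/Q) = Z/2Z (cyclic of order 2)

f factors as (x^2 - 6444)(x^2 - 179), so the splitting field is K = Q(sqrt(6444), sqrt(179)). The squarefree part of 6444 is 179 and the squarefree part of 179 is also 179, so sqrt(6444) and sqrt(179) are both rational multiples of sqrt(179). Hence Q(sqrt(6444)) = Q(sqrt(179)) = Q(sqrt(179)), and the splitting field collapses to a single degree-2 extension with Galois group Z/2Z.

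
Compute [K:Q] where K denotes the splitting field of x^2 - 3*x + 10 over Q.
[K:Q] = 2

The discriminant of x^2 + (-3)*x + (10) is b^2 - 4c = 9 - (40) = -31. Since -31 is not a perfect square in Q, the polynomial is irreducible over Q. Its two roots generate a degree-2 extension, so [K:Q] = 2.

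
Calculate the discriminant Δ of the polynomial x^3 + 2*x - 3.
Δ = -275

For a depressed cubic x^3 + p x + q the discriminant is Δ = -4 p^3 - 27 q^2 = -4*(2)^3 - 27*(-3)^2 = -32 - 243 = -275.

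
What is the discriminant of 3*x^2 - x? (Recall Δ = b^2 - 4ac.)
Δ = 1

For a quadratic a x^2 + b x + c the discriminant is Δ = b^2 - 4ac = (-1)^2 - 4*(3)*(0) = 1 - (0) = 1.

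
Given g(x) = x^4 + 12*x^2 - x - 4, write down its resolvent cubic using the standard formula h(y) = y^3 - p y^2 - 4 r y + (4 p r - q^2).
h(y) = y^3 - 12*y^2 + 16*y - 193

Identify coefficients: p = 12, q = -1, r = -4.
Plug into h(y) = y^3 - p y^2 - 4 r y + (4 p r - q^2):
  h(y) = y^3 - (12) y^2 - 4*(-4) y + (4*(12)*(-4) - (-1)^2)
       = y^3 + (-12) y^2 + (16) y + (-193).
Simplifying: h(y) = y^3 - 12*y^2 + 16*y - 193.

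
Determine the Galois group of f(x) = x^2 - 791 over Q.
Gal(K/Q) = Z/2Z (cyclic of order 2)

x^2 - 791 is irreducible over Q since 791 is not a rational square. The splitting field Q(sqrt(791)) has degree 2 over Q, and its unique nontrivial automorphism is sqrt(791) ↦ -sqrt(791). Hence Gal(Q(sqrt(791))/Q) = Z/2Z.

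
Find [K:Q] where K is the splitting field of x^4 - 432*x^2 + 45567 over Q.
[K:Q] = 4

f factors as (x^2 - 183)(x^2 - 249); the splitting field is K = Q(sqrt(183), sqrt(249)). Since 183, 249, and 45567 are all non-squares in Q, the three subfields Q(sqrt(183)), Q(sqrt(249)), Q(sqrt(45567)) are distinct degree-2 extensions, so [K:Q] = 4 (Klein four Galois group).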